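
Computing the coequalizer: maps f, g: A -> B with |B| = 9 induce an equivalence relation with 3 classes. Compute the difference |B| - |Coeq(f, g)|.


The coequalizer Coeq(f, g) = B / ~ has one element per equivalence class.
|B| = 9, |Coeq(f, g)| = 3.
|B| - |Coeq(f, g)| = 9 - 3 = 6.

6


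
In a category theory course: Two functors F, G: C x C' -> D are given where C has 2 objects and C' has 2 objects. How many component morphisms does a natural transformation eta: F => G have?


A natural transformation eta: F => G assigns one component morphism per
object of the domain category.
The domain is the product category C x C', so
|Ob(C x C')| = |Ob(C)| * |Ob(C')| = 2 * 2 = 4.
Therefore eta has 4 component morphisms.

4


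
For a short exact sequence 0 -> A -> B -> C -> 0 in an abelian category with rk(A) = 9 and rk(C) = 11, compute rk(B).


For a short exact sequence 0 -> A -> B -> C -> 0,
rank is additive: rank(B) = rank(A) + rank(C).
rank(B) = 9 + 11 = 20

20


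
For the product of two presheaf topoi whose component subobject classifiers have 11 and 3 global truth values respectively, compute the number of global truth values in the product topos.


In a product of presheaf topoi E_1 x E_2, the subobject classifier
is Omega = Omega_1 x Omega_2 (componentwise), so
|Omega(top)| = |Omega_1(top_1)| * |Omega_2(top_2)|.
= 11 * 3 = 33.

33


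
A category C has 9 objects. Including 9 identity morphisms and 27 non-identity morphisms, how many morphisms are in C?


Each object has an identity morphism, giving 9 identities.
Adding the 27 non-identity morphisms:
Total = 9 + 27 = 36

36


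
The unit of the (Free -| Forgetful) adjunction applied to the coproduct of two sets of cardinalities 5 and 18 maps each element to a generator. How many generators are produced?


The unit eta_X: X -> U(F(X)) of the Free-Forgetful adjunction
maps each element of X to a generator of F(X). For X = S + T (disjoint
union in Set), |S + T| = |S| + |T|.
Total mappings = 5 + 18 = 23.

23


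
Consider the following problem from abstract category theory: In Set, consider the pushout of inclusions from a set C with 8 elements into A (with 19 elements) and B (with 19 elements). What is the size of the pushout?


The pushout A +_C B identifies the images of C in A and B.
|A +_C B| = |A| + |B| - |C| (for injections).
= 19 + 19 - 8 = 30

30


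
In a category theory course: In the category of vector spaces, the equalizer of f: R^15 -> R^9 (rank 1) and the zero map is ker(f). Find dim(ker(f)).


The equalizer of f and the zero map is ker(f).
By the rank-nullity theorem: dim(ker(f)) = dim(domain) - rank(f).
dim(ker(f)) = 15 - 1 = 14

14


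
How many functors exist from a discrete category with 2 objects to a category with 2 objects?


A functor from a discrete category C to D is determined by
where each object maps. Each of the 2 objects of C can map
to any of the 2 objects of D independently.
Number of functors = 2^2 = 4

4


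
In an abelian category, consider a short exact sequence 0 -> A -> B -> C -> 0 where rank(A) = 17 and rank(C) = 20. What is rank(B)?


For a short exact sequence 0 -> A -> B -> C -> 0,
rank is additive: rank(B) = rank(A) + rank(C).
rank(B) = 17 + 20 = 37

37


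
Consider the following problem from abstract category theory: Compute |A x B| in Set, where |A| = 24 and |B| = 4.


In Set, the product A x B is the Cartesian product.
By the universal property, |A x B| = |A| * |B|.
|A x B| = 24 * 4 = 96

96


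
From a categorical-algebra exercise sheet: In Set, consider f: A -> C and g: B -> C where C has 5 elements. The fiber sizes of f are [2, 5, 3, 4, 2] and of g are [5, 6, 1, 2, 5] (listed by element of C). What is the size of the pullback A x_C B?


The pullback A x_C B consists of pairs (a, b) with f(a) = g(b).
For each element c in C, the fiber product has |f^-1(c)| * |g^-1(c)| elements.
Summing over C: 2 * 5 + 5 * 6 + 3 * 1 + 4 * 2 + 2 * 5
= 10 + 30 + 3 + 8 + 10 = 61

61


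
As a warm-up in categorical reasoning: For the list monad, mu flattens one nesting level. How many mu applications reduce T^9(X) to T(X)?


Each application of mu: T^2 -> T removes one layer of nesting.
Starting at depth 9 (i.e., T^9(X)), we need to reach T(X).
Number of mu applications = 9 - 1 = 8

8


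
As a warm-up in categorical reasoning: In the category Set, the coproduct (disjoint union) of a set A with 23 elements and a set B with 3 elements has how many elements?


In Set, the coproduct A + B is the disjoint union.
|A + B| = |A| + |B| = 23 + 3 = 26

26


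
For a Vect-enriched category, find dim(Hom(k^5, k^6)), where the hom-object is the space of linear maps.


In Vect-enriched categories, Hom(k^n, k^m) is the space of m x n matrices.
dim(Hom(k^5, k^6)) = 6 * 5 = 30

30


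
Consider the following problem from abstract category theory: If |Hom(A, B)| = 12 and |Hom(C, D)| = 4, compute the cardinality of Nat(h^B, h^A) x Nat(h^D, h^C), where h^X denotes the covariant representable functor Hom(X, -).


By the Yoneda lemma, Nat(h^B, h^A) is isomorphic to Hom(A, B),
so |Nat(h^B, h^A)| = |Hom(A, B)| and |Nat(h^D, h^C)| = |Hom(C, D)|.
|Hom(A, B)| = 12, |Hom(C, D)| = 4.
|Nat(h^B, h^A) x Nat(h^D, h^C)| = 12 * 4 = 48

48


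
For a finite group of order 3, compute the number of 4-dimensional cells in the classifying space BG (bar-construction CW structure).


In the bar-construction CW model of BG, the n-cells are indexed by
n-tuples [g_1|...|g_n] of non-identity elements of G (degenerate
simplices with some g_i = e do not contribute cells), so there are
(|G| - 1)^n n-cells.
For dim = 4 with |G| = 3:
cells = (3 - 1)^4 = 2^4 = 16

16


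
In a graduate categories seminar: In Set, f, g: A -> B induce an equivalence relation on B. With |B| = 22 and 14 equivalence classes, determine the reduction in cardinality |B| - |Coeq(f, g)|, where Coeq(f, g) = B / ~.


The coequalizer Coeq(f, g) = B / ~ has one element per equivalence class.
|B| = 22, |Coeq(f, g)| = 14.
|B| - |Coeq(f, g)| = 22 - 14 = 8.

8


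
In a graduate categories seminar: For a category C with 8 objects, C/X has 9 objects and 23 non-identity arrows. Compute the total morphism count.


In the slice category C/X, objects are morphisms to X.
Identity morphisms: 9 (one per object of C/X).
Non-identity morphisms: 23.
Total = 9 + 23 = 32

32


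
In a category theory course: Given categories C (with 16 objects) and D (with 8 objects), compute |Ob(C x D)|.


The product category C x D has objects that are pairs (c, d).
Number of pairs = |Ob(C)| * |Ob(D)| = 16 * 8 = 128

128


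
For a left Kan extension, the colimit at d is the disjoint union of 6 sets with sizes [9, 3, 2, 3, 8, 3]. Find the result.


Pointwise, the left Kan extension (Lan_F H)(d) is the colimit, indexed
by the comma category (F downarrow d), of H composed with the
projection (F downarrow d) -> C. Here that colimit is given
as a coproduct (disjoint union) of sets, so its cardinality is the
sum of the sizes of the summands.
Coproduct of sets with sizes: 9 + 3 + 2 + 3 + 8 + 3
= 28

28


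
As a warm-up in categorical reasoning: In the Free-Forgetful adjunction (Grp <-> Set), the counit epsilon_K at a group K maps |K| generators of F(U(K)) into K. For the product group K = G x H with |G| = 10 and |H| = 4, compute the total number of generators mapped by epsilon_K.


The counit epsilon_K: F(U(K)) -> K of the Free-Forgetful adjunction
maps |K| generators of F(U(K)) into K. For K = G x H (the product group),
|G x H| = |G| * |H|.
Total generators mapped = 10 * 4 = 40.

40


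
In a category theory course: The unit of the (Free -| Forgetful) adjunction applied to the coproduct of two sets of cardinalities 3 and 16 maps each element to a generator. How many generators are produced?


The unit eta_X: X -> U(F(X)) of the Free-Forgetful adjunction
maps each element of X to a generator of F(X). For X = S + T (disjoint
union in Set), |S + T| = |S| + |T|.
Total mappings = 3 + 16 = 19.

19


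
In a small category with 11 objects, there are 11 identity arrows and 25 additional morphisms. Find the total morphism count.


Each object has an identity morphism, giving 11 identities.
Adding the 25 non-identity morphisms:
Total = 11 + 25 = 36

36


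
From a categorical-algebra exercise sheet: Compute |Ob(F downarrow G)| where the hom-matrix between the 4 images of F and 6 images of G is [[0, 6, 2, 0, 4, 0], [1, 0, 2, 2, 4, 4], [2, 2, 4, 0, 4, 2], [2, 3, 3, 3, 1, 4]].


Objects of (F downarrow G) are triples (a, b, h: F(a)->G(b)).
The count equals the sum of all entries in the hom-matrix.
sum(row 0) = 12
sum(row 1) = 13
sum(row 2) = 14
sum(row 3) = 16
Grand total = 55

55


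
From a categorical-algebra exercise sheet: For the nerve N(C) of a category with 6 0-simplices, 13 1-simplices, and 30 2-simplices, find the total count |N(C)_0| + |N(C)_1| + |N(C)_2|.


The 2-skeleton of the nerve N(C) consists of simplices in dimensions 0, 1, 2:
  |N(C)_0| = 6 (objects)
  |N(C)_1| = 13 (morphisms)
  |N(C)_2| = 30 (composable pairs)
Total = 6 + 13 + 30 = 49

49


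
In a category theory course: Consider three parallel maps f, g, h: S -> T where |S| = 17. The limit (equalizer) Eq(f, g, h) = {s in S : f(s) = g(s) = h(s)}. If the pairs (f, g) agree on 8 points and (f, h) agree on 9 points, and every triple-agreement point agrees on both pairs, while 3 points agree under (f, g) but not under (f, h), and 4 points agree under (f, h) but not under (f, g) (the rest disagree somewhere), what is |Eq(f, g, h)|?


Eq(f, g, h) is the triple-agreement set: points in S where all three
maps take the same value. Using inclusion-exclusion on the pairwise data:
Pair (f, g) agrees on 8 points; pair (f, h) on 9 points.
Points agreeing under (f, g) but not (f, h) = 3; under (f, h) but not (f, g) = 4.
Triple-agreement = agreement-in-(f, g) minus points that agree under (f, g) but not (f, h):
|Eq(f, g, h)| = 8 - 3 = 5
(cross-check via (f, h): 9 - 4 = 5.)

5


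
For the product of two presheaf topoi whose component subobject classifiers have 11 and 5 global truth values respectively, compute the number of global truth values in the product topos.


In a product of presheaf topoi E_1 x E_2, the subobject classifier
is Omega = Omega_1 x Omega_2 (componentwise), so
|Omega(top)| = |Omega_1(top_1)| * |Omega_2(top_2)|.
= 11 * 5 = 55.

55


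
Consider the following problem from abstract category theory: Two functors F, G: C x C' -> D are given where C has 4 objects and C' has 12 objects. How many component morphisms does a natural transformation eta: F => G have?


A natural transformation eta: F => G assigns one component morphism per
object of the domain category.
The domain is the product category C x C', so
|Ob(C x C')| = |Ob(C)| * |Ob(C')| = 4 * 12 = 48.
Therefore eta has 48 component morphisms.

48


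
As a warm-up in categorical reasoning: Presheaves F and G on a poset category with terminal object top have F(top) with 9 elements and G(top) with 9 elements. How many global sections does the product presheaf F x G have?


Global sections of a presheaf on a poset with terminal top satisfy
Gamma(H) ~ H(top). Presheaves admit pointwise products, so
(F x G)(top) = F(top) x G(top) (Cartesian product).
|Gamma(F x G)| = |F(top)| * |G(top)| = 9 * 9 = 81.

81


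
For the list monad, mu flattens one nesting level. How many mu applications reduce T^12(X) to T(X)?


Each application of mu: T^2 -> T removes one layer of nesting.
Starting at depth 12 (i.e., T^12(X)), we need to reach T(X).
Number of mu applications = 12 - 1 = 11

11


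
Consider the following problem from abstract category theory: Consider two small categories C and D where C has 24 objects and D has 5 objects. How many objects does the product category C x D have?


The product category C x D has objects that are pairs (c, d).
Number of pairs = |Ob(C)| * |Ob(D)| = 24 * 5 = 120

120


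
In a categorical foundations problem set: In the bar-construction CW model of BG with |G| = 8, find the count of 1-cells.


In the bar-construction CW model of BG, the n-cells are indexed by
n-tuples [g_1|...|g_n] of non-identity elements of G (degenerate
simplices with some g_i = e do not contribute cells), so there are
(|G| - 1)^n n-cells.
For dim = 1 with |G| = 8:
cells = (8 - 1)^1 = 7^1 = 7

7


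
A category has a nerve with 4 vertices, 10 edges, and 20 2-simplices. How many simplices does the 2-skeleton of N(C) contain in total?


The 2-skeleton of the nerve N(C) consists of simplices in dimensions 0, 1, 2:
  |N(C)_0| = 4 (objects)
  |N(C)_1| = 10 (morphisms)
  |N(C)_2| = 20 (composable pairs)
Total = 4 + 10 + 20 = 34

34


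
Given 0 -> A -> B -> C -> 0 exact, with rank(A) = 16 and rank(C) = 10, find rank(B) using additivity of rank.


For a short exact sequence 0 -> A -> B -> C -> 0,
rank is additive: rank(B) = rank(A) + rank(C).
rank(B) = 16 + 10 = 26

26


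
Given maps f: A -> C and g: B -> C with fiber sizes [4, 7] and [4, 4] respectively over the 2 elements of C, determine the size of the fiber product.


The pullback A x_C B consists of pairs (a, b) with f(a) = g(b).
For each element c in C, the fiber product has |f^-1(c)| * |g^-1(c)| elements.
Summing over C: 4 * 4 + 7 * 4
= 16 + 28 = 44

44


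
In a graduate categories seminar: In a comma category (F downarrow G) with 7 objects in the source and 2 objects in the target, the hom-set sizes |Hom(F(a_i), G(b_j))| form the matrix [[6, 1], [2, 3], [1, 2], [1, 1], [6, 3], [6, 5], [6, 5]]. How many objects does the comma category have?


Objects of (F downarrow G) are triples (a, b, h: F(a)->G(b)).
The count equals the sum of all entries in the hom-matrix.
sum(row 0) = 7
sum(row 1) = 5
sum(row 2) = 3
sum(row 3) = 2
sum(row 4) = 9
sum(row 5) = 11
sum(row 6) = 11
Grand total = 48

48


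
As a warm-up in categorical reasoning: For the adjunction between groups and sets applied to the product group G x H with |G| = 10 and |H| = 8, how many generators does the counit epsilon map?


The counit epsilon_K: F(U(K)) -> K of the Free-Forgetful adjunction
maps |K| generators of F(U(K)) into K. For K = G x H (the product group),
|G x H| = |G| * |H|.
Total generators mapped = 10 * 8 = 80.

80


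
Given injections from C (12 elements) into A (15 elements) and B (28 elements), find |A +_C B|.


The pushout A +_C B identifies the images of C in A and B.
|A +_C B| = |A| + |B| - |C| (for injections).
= 15 + 28 - 12 = 31

31


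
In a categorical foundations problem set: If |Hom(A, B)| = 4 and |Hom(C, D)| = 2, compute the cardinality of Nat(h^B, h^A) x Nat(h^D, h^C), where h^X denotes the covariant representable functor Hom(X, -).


By the Yoneda lemma, Nat(h^B, h^A) is isomorphic to Hom(A, B),
so |Nat(h^B, h^A)| = |Hom(A, B)| and |Nat(h^D, h^C)| = |Hom(C, D)|.
|Hom(A, B)| = 4, |Hom(C, D)| = 2.
|Nat(h^B, h^A) x Nat(h^D, h^C)| = 4 * 2 = 8

8


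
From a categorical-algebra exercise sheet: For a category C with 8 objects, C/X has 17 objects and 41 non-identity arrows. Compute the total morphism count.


In the slice category C/X, objects are morphisms to X.
Identity morphisms: 17 (one per object of C/X).
Non-identity morphisms: 41.
Total = 17 + 41 = 58

58


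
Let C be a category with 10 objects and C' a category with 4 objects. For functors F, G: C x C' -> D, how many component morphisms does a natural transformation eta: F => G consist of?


A natural transformation eta: F => G assigns one component morphism per
object of the domain category.
The domain is the product category C x C', so
|Ob(C x C')| = |Ob(C)| * |Ob(C')| = 10 * 4 = 40.
Therefore eta has 40 component morphisms.

40


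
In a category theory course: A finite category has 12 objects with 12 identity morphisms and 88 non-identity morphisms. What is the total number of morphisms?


Each object has an identity morphism, giving 12 identities.
Adding the 88 non-identity morphisms:
Total = 12 + 88 = 100

100


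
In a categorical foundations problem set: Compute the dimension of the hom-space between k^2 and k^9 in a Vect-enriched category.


In Vect-enriched categories, Hom(k^n, k^m) is the space of m x n matrices.
dim(Hom(k^2, k^9)) = 9 * 2 = 18

18


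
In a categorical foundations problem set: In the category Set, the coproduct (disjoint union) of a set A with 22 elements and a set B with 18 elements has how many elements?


In Set, the coproduct A + B is the disjoint union.
|A + B| = |A| + |B| = 22 + 18 = 40

40


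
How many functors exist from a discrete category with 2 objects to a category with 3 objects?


A functor from a discrete category C to D is determined by
where each object maps. Each of the 2 objects of C can map
to any of the 3 objects of D independently.
Number of functors = 3^2 = 9

9


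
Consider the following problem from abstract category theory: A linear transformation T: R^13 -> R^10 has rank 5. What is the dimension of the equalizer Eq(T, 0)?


The equalizer of f and the zero map is ker(f).
By the rank-nullity theorem: dim(ker(f)) = dim(domain) - rank(f).
dim(ker(f)) = 13 - 5 = 8

8


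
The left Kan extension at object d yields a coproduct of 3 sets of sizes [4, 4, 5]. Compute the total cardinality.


Pointwise, the left Kan extension (Lan_F H)(d) is the colimit, indexed
by the comma category (F downarrow d), of H composed with the
projection (F downarrow d) -> C. Here that colimit is given
as a coproduct (disjoint union) of sets, so its cardinality is the
sum of the sizes of the summands.
Coproduct of sets with sizes: 4 + 4 + 5
= 13

13


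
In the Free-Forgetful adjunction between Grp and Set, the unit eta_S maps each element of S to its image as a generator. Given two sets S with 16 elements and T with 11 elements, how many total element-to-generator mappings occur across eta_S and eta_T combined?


The unit eta_X: X -> U(F(X)) of the Free-Forgetful adjunction
maps each element of X to a generator of F(X). For X = S + T (disjoint
union in Set), |S + T| = |S| + |T|.
Total mappings = 16 + 11 = 27.

27


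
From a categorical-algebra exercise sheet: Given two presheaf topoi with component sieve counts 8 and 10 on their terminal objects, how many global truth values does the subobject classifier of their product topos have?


In a product of presheaf topoi E_1 x E_2, the subobject classifier
is Omega = Omega_1 x Omega_2 (componentwise), so
|Omega(top)| = |Omega_1(top_1)| * |Omega_2(top_2)|.
= 8 * 10 = 80.

80


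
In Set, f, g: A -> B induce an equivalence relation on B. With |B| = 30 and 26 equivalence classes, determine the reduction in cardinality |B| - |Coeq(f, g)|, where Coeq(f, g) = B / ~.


The coequalizer Coeq(f, g) = B / ~ has one element per equivalence class.
|B| = 30, |Coeq(f, g)| = 26.
|B| - |Coeq(f, g)| = 30 - 26 = 4.

4


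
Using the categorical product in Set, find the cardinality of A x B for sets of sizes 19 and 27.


In Set, the product A x B is the Cartesian product.
By the universal property, |A x B| = |A| * |B|.
|A x B| = 19 * 27 = 513

513


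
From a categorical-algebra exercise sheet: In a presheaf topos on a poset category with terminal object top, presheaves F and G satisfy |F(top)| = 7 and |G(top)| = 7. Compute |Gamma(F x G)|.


Global sections of a presheaf on a poset with terminal top satisfy
Gamma(H) ~ H(top). Presheaves admit pointwise products, so
(F x G)(top) = F(top) x G(top) (Cartesian product).
|Gamma(F x G)| = |F(top)| * |G(top)| = 7 * 7 = 49.

49


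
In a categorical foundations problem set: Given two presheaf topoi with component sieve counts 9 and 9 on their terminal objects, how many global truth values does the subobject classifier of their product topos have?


In a product of presheaf topoi E_1 x E_2, the subobject classifier
is Omega = Omega_1 x Omega_2 (componentwise), so
|Omega(top)| = |Omega_1(top_1)| * |Omega_2(top_2)|.
= 9 * 9 = 81.

81


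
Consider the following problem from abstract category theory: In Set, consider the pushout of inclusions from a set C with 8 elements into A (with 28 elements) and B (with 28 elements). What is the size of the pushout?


The pushout A +_C B identifies the images of C in A and B.
|A +_C B| = |A| + |B| - |C| (for injections).
= 28 + 28 - 8 = 48

48


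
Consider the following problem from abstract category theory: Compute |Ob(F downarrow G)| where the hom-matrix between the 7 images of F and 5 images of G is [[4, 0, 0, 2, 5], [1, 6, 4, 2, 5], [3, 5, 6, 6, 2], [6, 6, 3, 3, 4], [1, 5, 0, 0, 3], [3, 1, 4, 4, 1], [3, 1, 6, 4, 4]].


Objects of (F downarrow G) are triples (a, b, h: F(a)->G(b)).
The count equals the sum of all entries in the hom-matrix.
sum(row 0) = 11
sum(row 1) = 18
sum(row 2) = 22
sum(row 3) = 22
sum(row 4) = 9
sum(row 5) = 13
sum(row 6) = 18
Grand total = 113

113


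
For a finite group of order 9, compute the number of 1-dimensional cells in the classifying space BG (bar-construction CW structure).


In the bar-construction CW model of BG, the n-cells are indexed by
n-tuples [g_1|...|g_n] of non-identity elements of G (degenerate
simplices with some g_i = e do not contribute cells), so there are
(|G| - 1)^n n-cells.
For dim = 1 with |G| = 9:
cells = (9 - 1)^1 = 8^1 = 8

8


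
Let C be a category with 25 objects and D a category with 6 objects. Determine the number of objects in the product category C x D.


The product category C x D has objects that are pairs (c, d).
Number of pairs = |Ob(C)| * |Ob(D)| = 25 * 6 = 150

150


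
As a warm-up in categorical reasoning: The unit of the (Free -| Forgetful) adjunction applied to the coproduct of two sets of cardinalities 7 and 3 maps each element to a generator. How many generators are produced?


The unit eta_X: X -> U(F(X)) of the Free-Forgetful adjunction
maps each element of X to a generator of F(X). For X = S + T (disjoint
union in Set), |S + T| = |S| + |T|.
Total mappings = 7 + 3 = 10.

10


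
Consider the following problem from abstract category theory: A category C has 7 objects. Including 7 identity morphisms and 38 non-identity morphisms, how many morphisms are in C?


Each object has an identity morphism, giving 7 identities.
Adding the 38 non-identity morphisms:
Total = 7 + 38 = 45

45


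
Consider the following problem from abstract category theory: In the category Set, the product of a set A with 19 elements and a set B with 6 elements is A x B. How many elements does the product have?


In Set, the product A x B is the Cartesian product.
By the universal property, |A x B| = |A| * |B|.
|A x B| = 19 * 6 = 114

114


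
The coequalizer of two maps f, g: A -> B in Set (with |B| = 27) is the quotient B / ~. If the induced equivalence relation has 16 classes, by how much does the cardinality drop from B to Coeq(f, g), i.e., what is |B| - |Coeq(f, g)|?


The coequalizer Coeq(f, g) = B / ~ has one element per equivalence class.
|B| = 27, |Coeq(f, g)| = 16.
|B| - |Coeq(f, g)| = 27 - 16 = 11.

11


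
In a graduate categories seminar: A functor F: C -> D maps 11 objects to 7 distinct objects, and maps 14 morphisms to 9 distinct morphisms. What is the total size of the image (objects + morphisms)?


The image of F consists of distinct objects and distinct morphisms.
|Im(F)| on objects = 7
|Im(F)| on morphisms = 9
Total image cardinality = 7 + 9 = 16

16


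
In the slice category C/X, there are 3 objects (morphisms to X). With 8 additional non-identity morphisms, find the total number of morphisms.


In the slice category C/X, objects are morphisms to X.
Identity morphisms: 3 (one per object of C/X).
Non-identity morphisms: 8.
Total = 3 + 8 = 11

11


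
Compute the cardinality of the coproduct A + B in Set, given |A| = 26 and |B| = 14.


In Set, the coproduct A + B is the disjoint union.
|A + B| = |A| + |B| = 26 + 14 = 40

40


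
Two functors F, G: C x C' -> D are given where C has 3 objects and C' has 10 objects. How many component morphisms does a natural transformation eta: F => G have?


A natural transformation eta: F => G assigns one component morphism per
object of the domain category.
The domain is the product category C x C', so
|Ob(C x C')| = |Ob(C)| * |Ob(C')| = 3 * 10 = 30.
Therefore eta has 30 component morphisms.

30


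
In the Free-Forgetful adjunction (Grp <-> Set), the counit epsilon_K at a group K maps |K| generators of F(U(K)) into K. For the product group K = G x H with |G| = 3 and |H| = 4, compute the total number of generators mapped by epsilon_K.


The counit epsilon_K: F(U(K)) -> K of the Free-Forgetful adjunction
maps |K| generators of F(U(K)) into K. For K = G x H (the product group),
|G x H| = |G| * |H|.
Total generators mapped = 3 * 4 = 12.

12


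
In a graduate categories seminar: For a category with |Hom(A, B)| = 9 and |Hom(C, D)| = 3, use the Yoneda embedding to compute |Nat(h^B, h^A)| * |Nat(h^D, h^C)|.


By the Yoneda lemma, Nat(h^B, h^A) is isomorphic to Hom(A, B),
so |Nat(h^B, h^A)| = |Hom(A, B)| and |Nat(h^D, h^C)| = |Hom(C, D)|.
|Hom(A, B)| = 9, |Hom(C, D)| = 3.
|Nat(h^B, h^A) x Nat(h^D, h^C)| = 9 * 3 = 27

27


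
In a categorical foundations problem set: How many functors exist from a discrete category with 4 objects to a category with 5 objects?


A functor from a discrete category C to D is determined by
where each object maps. Each of the 4 objects of C can map
to any of the 5 objects of D independently.
Number of functors = 5^4 = 625

625


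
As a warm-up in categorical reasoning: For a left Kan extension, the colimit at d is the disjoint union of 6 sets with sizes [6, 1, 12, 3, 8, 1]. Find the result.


Pointwise, the left Kan extension (Lan_F H)(d) is the colimit, indexed
by the comma category (F downarrow d), of H composed with the
projection (F downarrow d) -> C. Here that colimit is given
as a coproduct (disjoint union) of sets, so its cardinality is the
sum of the sizes of the summands.
Coproduct of sets with sizes: 6 + 1 + 12 + 3 + 8 + 1
= 31

31


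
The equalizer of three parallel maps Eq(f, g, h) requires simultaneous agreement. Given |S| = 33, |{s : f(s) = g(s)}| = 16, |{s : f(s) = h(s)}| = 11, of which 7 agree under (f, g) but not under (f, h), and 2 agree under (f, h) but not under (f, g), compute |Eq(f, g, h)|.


Eq(f, g, h) is the triple-agreement set: points in S where all three
maps take the same value. Using inclusion-exclusion on the pairwise data:
Pair (f, g) agrees on 16 points; pair (f, h) on 11 points.
Points agreeing under (f, g) but not (f, h) = 7; under (f, h) but not (f, g) = 2.
Triple-agreement = agreement-in-(f, g) minus points that agree under (f, g) but not (f, h):
|Eq(f, g, h)| = 16 - 7 = 9
(cross-check via (f, h): 11 - 2 = 9.)

9


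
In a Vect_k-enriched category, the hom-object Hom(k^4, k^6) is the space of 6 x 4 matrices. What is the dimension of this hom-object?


In Vect-enriched categories, Hom(k^n, k^m) is the space of m x n matrices.
dim(Hom(k^4, k^6)) = 6 * 4 = 24

24


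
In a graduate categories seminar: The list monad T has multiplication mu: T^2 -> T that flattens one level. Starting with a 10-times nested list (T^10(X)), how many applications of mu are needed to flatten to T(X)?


Each application of mu: T^2 -> T removes one layer of nesting.
Starting at depth 10 (i.e., T^10(X)), we need to reach T(X).
Number of mu applications = 10 - 1 = 9

9


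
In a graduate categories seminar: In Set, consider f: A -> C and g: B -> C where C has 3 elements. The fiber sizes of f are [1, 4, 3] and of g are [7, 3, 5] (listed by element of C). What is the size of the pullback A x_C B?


The pullback A x_C B consists of pairs (a, b) with f(a) = g(b).
For each element c in C, the fiber product has |f^-1(c)| * |g^-1(c)| elements.
Summing over C: 1 * 7 + 4 * 3 + 3 * 5
= 7 + 12 + 15 = 34

34


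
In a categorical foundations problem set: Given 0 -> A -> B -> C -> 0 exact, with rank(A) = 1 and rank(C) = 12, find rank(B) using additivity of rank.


For a short exact sequence 0 -> A -> B -> C -> 0,
rank is additive: rank(B) = rank(A) + rank(C).
rank(B) = 1 + 12 = 13

13


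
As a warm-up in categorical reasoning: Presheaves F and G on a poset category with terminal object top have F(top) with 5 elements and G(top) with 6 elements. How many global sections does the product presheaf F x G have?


Global sections of a presheaf on a poset with terminal top satisfy
Gamma(H) ~ H(top). Presheaves admit pointwise products, so
(F x G)(top) = F(top) x G(top) (Cartesian product).
|Gamma(F x G)| = |F(top)| * |G(top)| = 5 * 6 = 30.

30


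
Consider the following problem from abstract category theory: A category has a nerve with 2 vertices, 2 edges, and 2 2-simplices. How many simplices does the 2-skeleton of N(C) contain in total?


The 2-skeleton of the nerve N(C) consists of simplices in dimensions 0, 1, 2:
  |N(C)_0| = 2 (objects)
  |N(C)_1| = 2 (morphisms)
  |N(C)_2| = 2 (composable pairs)
Total = 2 + 2 + 2 = 6

6


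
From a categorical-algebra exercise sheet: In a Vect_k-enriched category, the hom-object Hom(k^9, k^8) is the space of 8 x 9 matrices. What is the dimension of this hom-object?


In Vect-enriched categories, Hom(k^n, k^m) is the space of m x n matrices.
dim(Hom(k^9, k^8)) = 8 * 9 = 72

72


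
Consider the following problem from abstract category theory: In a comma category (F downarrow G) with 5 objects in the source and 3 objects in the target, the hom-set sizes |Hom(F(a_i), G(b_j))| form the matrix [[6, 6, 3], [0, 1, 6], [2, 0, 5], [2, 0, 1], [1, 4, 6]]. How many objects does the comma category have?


Objects of (F downarrow G) are triples (a, b, h: F(a)->G(b)).
The count equals the sum of all entries in the hom-matrix.
sum(row 0) = 15
sum(row 1) = 7
sum(row 2) = 7
sum(row 3) = 3
sum(row 4) = 11
Grand total = 43

43


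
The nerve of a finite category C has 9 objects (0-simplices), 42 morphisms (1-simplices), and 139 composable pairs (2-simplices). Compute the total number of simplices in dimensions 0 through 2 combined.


The 2-skeleton of the nerve N(C) consists of simplices in dimensions 0, 1, 2:
  |N(C)_0| = 9 (objects)
  |N(C)_1| = 42 (morphisms)
  |N(C)_2| = 139 (composable pairs)
Total = 9 + 42 + 139 = 190

190


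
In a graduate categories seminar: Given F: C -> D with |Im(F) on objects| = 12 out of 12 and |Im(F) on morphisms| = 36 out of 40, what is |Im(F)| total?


The image of F consists of distinct objects and distinct morphisms.
|Im(F)| on objects = 12
|Im(F)| on morphisms = 36
Total image cardinality = 12 + 36 = 48

48


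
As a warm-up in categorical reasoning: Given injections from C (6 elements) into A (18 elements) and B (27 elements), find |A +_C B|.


The pushout A +_C B identifies the images of C in A and B.
|A +_C B| = |A| + |B| - |C| (for injections).
= 18 + 27 - 6 = 39

39


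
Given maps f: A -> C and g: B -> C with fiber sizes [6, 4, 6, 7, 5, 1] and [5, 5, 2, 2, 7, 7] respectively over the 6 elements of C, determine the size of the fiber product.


The pullback A x_C B consists of pairs (a, b) with f(a) = g(b).
For each element c in C, the fiber product has |f^-1(c)| * |g^-1(c)| elements.
Summing over C: 6 * 5 + 4 * 5 + 6 * 2 + 7 * 2 + 5 * 7 + 1 * 7
= 30 + 20 + 12 + 14 + 35 + 7 = 118

118


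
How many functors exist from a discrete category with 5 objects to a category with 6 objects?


A functor from a discrete category C to D is determined by
where each object maps. Each of the 5 objects of C can map
to any of the 6 objects of D independently.
Number of functors = 6^5 = 7776

7776


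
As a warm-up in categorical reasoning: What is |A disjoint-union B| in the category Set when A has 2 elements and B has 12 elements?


In Set, the coproduct A + B is the disjoint union.
|A + B| = |A| + |B| = 2 + 12 = 14

14


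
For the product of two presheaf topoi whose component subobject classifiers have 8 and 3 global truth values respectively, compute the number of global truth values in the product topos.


In a product of presheaf topoi E_1 x E_2, the subobject classifier
is Omega = Omega_1 x Omega_2 (componentwise), so
|Omega(top)| = |Omega_1(top_1)| * |Omega_2(top_2)|.
= 8 * 3 = 24.

24


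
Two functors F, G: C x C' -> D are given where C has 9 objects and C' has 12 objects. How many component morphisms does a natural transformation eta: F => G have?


A natural transformation eta: F => G assigns one component morphism per
object of the domain category.
The domain is the product category C x C', so
|Ob(C x C')| = |Ob(C)| * |Ob(C')| = 9 * 12 = 108.
Therefore eta has 108 component morphisms.

108


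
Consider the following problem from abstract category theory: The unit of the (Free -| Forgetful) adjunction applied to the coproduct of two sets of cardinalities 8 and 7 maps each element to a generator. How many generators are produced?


The unit eta_X: X -> U(F(X)) of the Free-Forgetful adjunction
maps each element of X to a generator of F(X). For X = S + T (disjoint
union in Set), |S + T| = |S| + |T|.
Total mappings = 8 + 7 = 15.

15


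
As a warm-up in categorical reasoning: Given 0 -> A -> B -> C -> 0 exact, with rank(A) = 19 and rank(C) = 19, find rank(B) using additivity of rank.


For a short exact sequence 0 -> A -> B -> C -> 0,
rank is additive: rank(B) = rank(A) + rank(C).
rank(B) = 19 + 19 = 38

38


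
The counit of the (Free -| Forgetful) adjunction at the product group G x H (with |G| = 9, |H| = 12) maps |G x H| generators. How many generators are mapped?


The counit epsilon_K: F(U(K)) -> K of the Free-Forgetful adjunction
maps |K| generators of F(U(K)) into K. For K = G x H (the product group),
|G x H| = |G| * |H|.
Total generators mapped = 9 * 12 = 108.

108


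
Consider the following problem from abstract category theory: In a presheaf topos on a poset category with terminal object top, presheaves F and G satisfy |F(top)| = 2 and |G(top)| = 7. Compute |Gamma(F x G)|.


Global sections of a presheaf on a poset with terminal top satisfy
Gamma(H) ~ H(top). Presheaves admit pointwise products, so
(F x G)(top) = F(top) x G(top) (Cartesian product).
|Gamma(F x G)| = |F(top)| * |G(top)| = 2 * 7 = 14.

14


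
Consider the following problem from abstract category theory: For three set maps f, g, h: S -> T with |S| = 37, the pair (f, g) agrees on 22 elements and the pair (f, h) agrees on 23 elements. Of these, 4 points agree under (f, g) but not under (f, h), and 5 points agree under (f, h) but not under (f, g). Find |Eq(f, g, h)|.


Eq(f, g, h) is the triple-agreement set: points in S where all three
maps take the same value. Using inclusion-exclusion on the pairwise data:
Pair (f, g) agrees on 22 points; pair (f, h) on 23 points.
Points agreeing under (f, g) but not (f, h) = 4; under (f, h) but not (f, g) = 5.
Triple-agreement = agreement-in-(f, g) minus points that agree under (f, g) but not (f, h):
|Eq(f, g, h)| = 22 - 4 = 18
(cross-check via (f, h): 23 - 5 = 18.)

18


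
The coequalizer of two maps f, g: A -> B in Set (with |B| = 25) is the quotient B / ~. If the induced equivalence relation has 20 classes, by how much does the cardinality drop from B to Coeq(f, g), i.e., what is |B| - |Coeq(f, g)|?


The coequalizer Coeq(f, g) = B / ~ has one element per equivalence class.
|B| = 25, |Coeq(f, g)| = 20.
|B| - |Coeq(f, g)| = 25 - 20 = 5.

5


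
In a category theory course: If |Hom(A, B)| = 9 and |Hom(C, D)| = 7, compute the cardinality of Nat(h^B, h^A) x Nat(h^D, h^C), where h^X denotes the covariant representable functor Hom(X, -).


By the Yoneda lemma, Nat(h^B, h^A) is isomorphic to Hom(A, B),
so |Nat(h^B, h^A)| = |Hom(A, B)| and |Nat(h^D, h^C)| = |Hom(C, D)|.
|Hom(A, B)| = 9, |Hom(C, D)| = 7.
|Nat(h^B, h^A) x Nat(h^D, h^C)| = 9 * 7 = 63

63


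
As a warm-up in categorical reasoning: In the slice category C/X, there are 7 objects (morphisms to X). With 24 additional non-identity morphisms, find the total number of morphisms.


In the slice category C/X, objects are morphisms to X.
Identity morphisms: 7 (one per object of C/X).
Non-identity morphisms: 24.
Total = 7 + 24 = 31

31


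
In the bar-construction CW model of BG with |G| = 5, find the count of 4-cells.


In the bar-construction CW model of BG, the n-cells are indexed by
n-tuples [g_1|...|g_n] of non-identity elements of G (degenerate
simplices with some g_i = e do not contribute cells), so there are
(|G| - 1)^n n-cells.
For dim = 4 with |G| = 5:
cells = (5 - 1)^4 = 4^4 = 256

256


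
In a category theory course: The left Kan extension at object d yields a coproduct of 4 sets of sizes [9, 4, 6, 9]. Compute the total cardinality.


Pointwise, the left Kan extension (Lan_F H)(d) is the colimit, indexed
by the comma category (F downarrow d), of H composed with the
projection (F downarrow d) -> C. Here that colimit is given
as a coproduct (disjoint union) of sets, so its cardinality is the
sum of the sizes of the summands.
Coproduct of sets with sizes: 9 + 4 + 6 + 9
= 28

28


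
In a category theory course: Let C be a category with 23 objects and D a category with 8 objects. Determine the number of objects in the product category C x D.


The product category C x D has objects that are pairs (c, d).
Number of pairs = |Ob(C)| * |Ob(D)| = 23 * 8 = 184

184


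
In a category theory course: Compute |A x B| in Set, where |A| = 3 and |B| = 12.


In Set, the product A x B is the Cartesian product.
By the universal property, |A x B| = |A| * |B|.
|A x B| = 3 * 12 = 36

36


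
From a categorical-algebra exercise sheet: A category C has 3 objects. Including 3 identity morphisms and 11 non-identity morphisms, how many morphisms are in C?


Each object has an identity morphism, giving 3 identities.
Adding the 11 non-identity morphisms:
Total = 3 + 11 = 14

14


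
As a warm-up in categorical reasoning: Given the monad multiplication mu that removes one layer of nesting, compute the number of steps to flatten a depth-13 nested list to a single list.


Each application of mu: T^2 -> T removes one layer of nesting.
Starting at depth 13 (i.e., T^13(X)), we need to reach T(X).
Number of mu applications = 13 - 1 = 12

12


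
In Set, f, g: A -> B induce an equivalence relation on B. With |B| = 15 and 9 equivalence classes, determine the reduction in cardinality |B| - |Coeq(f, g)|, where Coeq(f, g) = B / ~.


The coequalizer Coeq(f, g) = B / ~ has one element per equivalence class.
|B| = 15, |Coeq(f, g)| = 9.
|B| - |Coeq(f, g)| = 15 - 9 = 6.

6


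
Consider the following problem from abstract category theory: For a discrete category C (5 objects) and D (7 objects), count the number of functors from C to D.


A functor from a discrete category C to D is determined by
where each object maps. Each of the 5 objects of C can map
to any of the 7 objects of D independently.
Number of functors = 7^5 = 16807

16807


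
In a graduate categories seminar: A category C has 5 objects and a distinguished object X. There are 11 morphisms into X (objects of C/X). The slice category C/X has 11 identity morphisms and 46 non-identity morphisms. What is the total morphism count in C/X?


In the slice category C/X, objects are morphisms to X.
Identity morphisms: 11 (one per object of C/X).
Non-identity morphisms: 46.
Total = 11 + 46 = 57

57


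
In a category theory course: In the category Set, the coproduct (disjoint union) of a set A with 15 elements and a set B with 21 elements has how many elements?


In Set, the coproduct A + B is the disjoint union.
|A + B| = |A| + |B| = 15 + 21 = 36

36


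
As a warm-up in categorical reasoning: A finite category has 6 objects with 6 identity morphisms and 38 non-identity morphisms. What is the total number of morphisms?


Each object has an identity morphism, giving 6 identities.
Adding the 38 non-identity morphisms:
Total = 6 + 38 = 44

44


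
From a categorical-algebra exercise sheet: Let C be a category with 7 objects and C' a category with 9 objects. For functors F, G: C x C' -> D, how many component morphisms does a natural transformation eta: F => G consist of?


A natural transformation eta: F => G assigns one component morphism per
object of the domain category.
The domain is the product category C x C', so
|Ob(C x C')| = |Ob(C)| * |Ob(C')| = 7 * 9 = 63.
Therefore eta has 63 component morphisms.

63
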